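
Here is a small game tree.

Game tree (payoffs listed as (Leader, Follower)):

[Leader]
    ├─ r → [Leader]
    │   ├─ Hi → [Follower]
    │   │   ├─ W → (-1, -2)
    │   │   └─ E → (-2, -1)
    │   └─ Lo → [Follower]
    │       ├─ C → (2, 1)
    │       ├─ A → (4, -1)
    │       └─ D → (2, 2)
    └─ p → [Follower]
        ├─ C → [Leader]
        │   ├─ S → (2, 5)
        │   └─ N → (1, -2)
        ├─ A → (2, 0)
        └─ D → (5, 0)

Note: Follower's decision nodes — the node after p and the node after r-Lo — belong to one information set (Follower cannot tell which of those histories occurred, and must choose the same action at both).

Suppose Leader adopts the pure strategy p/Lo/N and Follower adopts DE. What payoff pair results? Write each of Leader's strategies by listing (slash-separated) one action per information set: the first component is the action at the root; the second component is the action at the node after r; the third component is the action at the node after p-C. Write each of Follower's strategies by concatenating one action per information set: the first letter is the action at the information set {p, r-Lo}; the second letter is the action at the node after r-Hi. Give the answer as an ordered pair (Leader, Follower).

Trace the play path from the root:
  Leader plays p
  Follower plays D at [p]
→ terminal payoff (5, 0).
(Leader's choice at the node after r is never reached on this path, so it doesn't affect the outcome.)

(5, 0)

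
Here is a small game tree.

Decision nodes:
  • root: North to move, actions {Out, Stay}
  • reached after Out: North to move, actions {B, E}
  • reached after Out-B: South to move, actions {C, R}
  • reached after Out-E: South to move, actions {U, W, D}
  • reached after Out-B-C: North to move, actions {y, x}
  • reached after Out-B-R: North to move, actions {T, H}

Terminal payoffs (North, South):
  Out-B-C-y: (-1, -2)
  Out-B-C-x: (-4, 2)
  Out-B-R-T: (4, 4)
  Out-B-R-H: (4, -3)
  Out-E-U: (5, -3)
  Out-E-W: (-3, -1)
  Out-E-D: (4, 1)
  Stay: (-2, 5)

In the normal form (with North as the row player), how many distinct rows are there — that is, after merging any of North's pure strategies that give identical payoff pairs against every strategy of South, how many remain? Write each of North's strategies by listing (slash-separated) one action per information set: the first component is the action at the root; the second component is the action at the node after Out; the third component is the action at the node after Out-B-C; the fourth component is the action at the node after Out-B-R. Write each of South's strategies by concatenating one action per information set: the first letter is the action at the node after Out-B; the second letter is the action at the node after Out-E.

North has 16 pure strategies: Out/B/y/T, Out/B/y/H, Out/B/x/T, Out/B/x/H, Out/E/y/T, Out/E/y/H, Out/E/x/T, Out/E/x/H, Stay/B/y/T, Stay/B/y/H, Stay/B/x/T, Stay/B/x/H, Stay/E/y/T, Stay/E/y/H, Stay/E/x/T, Stay/E/x/H. Columns: CU, CW, CD, RU, RW, RD.
{Out/B/y/T} → row (-1,-2) (-1,-2) (-1,-2) (4,4) (4,4) (4,4)
{Out/B/y/H} → row (-1,-2) (-1,-2) (-1,-2) (4,-3) (4,-3) (4,-3)
{Out/B/x/T} → row (-4,2) (-4,2) (-4,2) (4,4) (4,4) (4,4)
{Out/B/x/H} → row (-4,2) (-4,2) (-4,2) (4,-3) (4,-3) (4,-3)
{Out/E/y/T, Out/E/y/H, Out/E/x/T, Out/E/x/H} → row (5,-3) (-3,-1) (4,1) (5,-3) (-3,-1) (4,1)
{Stay/B/y/T, Stay/B/y/H, Stay/B/x/T, Stay/B/x/H, Stay/E/y/T, Stay/E/y/H, Stay/E/x/T, Stay/E/x/H} → row (-2,5) (-2,5) (-2,5) (-2,5) (-2,5) (-2,5)
That's 6 distinct rows out of 16 strategies.

6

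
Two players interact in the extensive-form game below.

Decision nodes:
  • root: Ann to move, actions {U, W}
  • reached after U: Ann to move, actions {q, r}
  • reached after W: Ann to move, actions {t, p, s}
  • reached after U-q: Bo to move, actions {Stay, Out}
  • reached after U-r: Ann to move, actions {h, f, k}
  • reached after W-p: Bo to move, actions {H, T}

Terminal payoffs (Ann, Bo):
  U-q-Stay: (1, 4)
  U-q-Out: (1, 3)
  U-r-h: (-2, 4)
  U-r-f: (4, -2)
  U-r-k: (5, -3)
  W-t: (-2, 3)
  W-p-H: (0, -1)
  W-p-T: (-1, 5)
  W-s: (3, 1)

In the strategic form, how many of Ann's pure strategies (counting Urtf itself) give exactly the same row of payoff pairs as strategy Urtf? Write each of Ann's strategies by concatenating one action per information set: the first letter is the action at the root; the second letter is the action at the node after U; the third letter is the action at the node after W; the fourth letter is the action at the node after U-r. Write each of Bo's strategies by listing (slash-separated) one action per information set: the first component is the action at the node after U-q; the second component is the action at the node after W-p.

3

Row for Urtf (columns Stay/H, Stay/T, Out/H, Out/T): (4,-2) (4,-2) (4,-2) (4,-2).
Under Urtf, Ann's choice at the node after W can never be reached regardless of what Bo does, so varying those choices leaves every outcome unchanged.
Holding the reachable choices fixed and varying the unreachable one freely already gives 3 equivalent strategies.
No other strategy reproduces this row, so those 3 are the full class: Urtf, Urpf, Ursf.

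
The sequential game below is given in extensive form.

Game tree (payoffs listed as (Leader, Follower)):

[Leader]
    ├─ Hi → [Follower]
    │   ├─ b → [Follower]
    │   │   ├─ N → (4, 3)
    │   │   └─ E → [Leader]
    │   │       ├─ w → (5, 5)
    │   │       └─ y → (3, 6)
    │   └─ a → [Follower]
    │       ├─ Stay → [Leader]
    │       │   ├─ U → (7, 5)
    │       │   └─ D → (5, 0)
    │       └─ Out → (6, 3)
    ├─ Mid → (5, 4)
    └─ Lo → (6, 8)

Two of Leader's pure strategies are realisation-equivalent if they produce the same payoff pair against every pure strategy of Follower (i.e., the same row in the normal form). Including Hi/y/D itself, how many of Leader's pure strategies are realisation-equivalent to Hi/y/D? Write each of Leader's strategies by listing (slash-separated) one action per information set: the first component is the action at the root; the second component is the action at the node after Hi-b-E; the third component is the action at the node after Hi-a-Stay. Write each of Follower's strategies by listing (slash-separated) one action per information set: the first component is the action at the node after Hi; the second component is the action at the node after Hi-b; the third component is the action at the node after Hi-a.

Row for Hi/y/D (columns b/N/Stay, b/N/Out, b/E/Stay, b/E/Out, a/N/Stay, a/N/Out, a/E/Stay, a/E/Out): (4,3) (4,3) (3,6) (3,6) (5,0) (6,3) (5,0) (6,3).
Every one of Leader's information sets is on the play path for some reply by Follower when Leader follows Hi/y/D.
Changing the action at any of them therefore changes at least one column, so only Hi/y/D itself gives this row.

1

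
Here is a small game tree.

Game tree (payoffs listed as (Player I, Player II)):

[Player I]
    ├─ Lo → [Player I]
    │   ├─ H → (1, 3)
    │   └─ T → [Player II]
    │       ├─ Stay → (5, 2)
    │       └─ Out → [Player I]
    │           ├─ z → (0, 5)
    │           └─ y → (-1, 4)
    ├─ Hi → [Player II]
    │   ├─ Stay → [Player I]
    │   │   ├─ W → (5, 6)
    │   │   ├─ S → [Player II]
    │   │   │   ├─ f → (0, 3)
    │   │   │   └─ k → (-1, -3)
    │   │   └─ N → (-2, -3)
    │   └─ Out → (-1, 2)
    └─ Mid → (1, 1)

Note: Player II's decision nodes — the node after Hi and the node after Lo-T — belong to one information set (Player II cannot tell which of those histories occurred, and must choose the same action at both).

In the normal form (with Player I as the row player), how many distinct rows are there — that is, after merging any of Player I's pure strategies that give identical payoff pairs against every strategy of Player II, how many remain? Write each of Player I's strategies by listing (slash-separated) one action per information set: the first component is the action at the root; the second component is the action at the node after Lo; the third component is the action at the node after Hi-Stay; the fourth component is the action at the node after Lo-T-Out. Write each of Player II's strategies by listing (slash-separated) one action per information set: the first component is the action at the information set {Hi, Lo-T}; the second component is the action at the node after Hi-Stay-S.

Player I has 36 pure strategies: Lo/H/W/z, Lo/H/W/y, Lo/H/S/z, Lo/H/S/y, Lo/H/N/z, Lo/H/N/y, Lo/T/W/z, Lo/T/W/y, Lo/T/S/z, Lo/T/S/y, Lo/T/N/z, Lo/T/N/y, Hi/H/W/z, Hi/H/W/y, Hi/H/S/z, Hi/H/S/y, Hi/H/N/z, Hi/H/N/y, Hi/T/W/z, Hi/T/W/y, Hi/T/S/z, Hi/T/S/y, Hi/T/N/z, Hi/T/N/y, Mid/H/W/z, Mid/H/W/y, Mid/H/S/z, Mid/H/S/y, Mid/H/N/z, Mid/H/N/y, Mid/T/W/z, Mid/T/W/y, Mid/T/S/z, Mid/T/S/y, Mid/T/N/z, Mid/T/N/y. Columns: Stay/f, Stay/k, Out/f, Out/k.
{Lo/H/W/z, Lo/H/W/y, Lo/H/S/z, Lo/H/S/y, Lo/H/N/z, Lo/H/N/y} → row (1,3) (1,3) (1,3) (1,3)
{Lo/T/W/z, Lo/T/S/z, Lo/T/N/z} → row (5,2) (5,2) (0,5) (0,5)
{Lo/T/W/y, Lo/T/S/y, Lo/T/N/y} → row (5,2) (5,2) (-1,4) (-1,4)
{Hi/H/W/z, Hi/H/W/y, Hi/T/W/z, Hi/T/W/y} → row (5,6) (5,6) (-1,2) (-1,2)
{Hi/H/S/z, Hi/H/S/y, Hi/T/S/z, Hi/T/S/y} → row (0,3) (-1,-3) (-1,2) (-1,2)
{Hi/H/N/z, Hi/H/N/y, Hi/T/N/z, Hi/T/N/y} → row (-2,-3) (-2,-3) (-1,2) (-1,2)
{Mid/H/W/z, Mid/H/W/y, Mid/H/S/z, Mid/H/S/y, Mid/H/N/z, Mid/H/N/y, Mid/T/W/z, Mid/T/W/y, Mid/T/S/z, Mid/T/S/y, Mid/T/N/z, Mid/T/N/y} → row (1,1) (1,1) (1,1) (1,1)
That's 7 distinct rows out of 36 strategies.

7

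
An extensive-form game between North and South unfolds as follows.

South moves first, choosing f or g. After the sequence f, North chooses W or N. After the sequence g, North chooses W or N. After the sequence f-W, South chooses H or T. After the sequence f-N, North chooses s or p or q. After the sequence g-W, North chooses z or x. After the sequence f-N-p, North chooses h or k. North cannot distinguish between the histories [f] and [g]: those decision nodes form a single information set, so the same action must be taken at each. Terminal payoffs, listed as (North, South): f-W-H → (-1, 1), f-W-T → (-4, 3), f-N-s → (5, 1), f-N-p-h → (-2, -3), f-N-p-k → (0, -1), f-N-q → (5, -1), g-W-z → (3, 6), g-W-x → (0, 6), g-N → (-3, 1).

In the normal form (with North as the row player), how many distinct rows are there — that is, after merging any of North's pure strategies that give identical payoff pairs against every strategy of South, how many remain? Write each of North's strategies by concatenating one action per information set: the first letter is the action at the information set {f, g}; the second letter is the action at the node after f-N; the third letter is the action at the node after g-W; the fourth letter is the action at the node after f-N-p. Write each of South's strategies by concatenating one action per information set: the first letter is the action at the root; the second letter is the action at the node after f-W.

North has 24 pure strategies: Wszh, Wszk, Wsxh, Wsxk, Wpzh, Wpzk, Wpxh, Wpxk, Wqzh, Wqzk, Wqxh, Wqxk, Nszh, Nszk, Nsxh, Nsxk, Npzh, Npzk, Npxh, Npxk, Nqzh, Nqzk, Nqxh, Nqxk. Columns: fH, fT, gH, gT.
{Wszh, Wszk, Wpzh, Wpzk, Wqzh, Wqzk} → row (-1,1) (-4,3) (3,6) (3,6)
{Wsxh, Wsxk, Wpxh, Wpxk, Wqxh, Wqxk} → row (-1,1) (-4,3) (0,6) (0,6)
{Nszh, Nszk, Nsxh, Nsxk} → row (5,1) (5,1) (-3,1) (-3,1)
{Npzh, Npxh} → row (-2,-3) (-2,-3) (-3,1) (-3,1)
{Npzk, Npxk} → row (0,-1) (0,-1) (-3,1) (-3,1)
{Nqzh, Nqzk, Nqxh, Nqxk} → row (5,-1) (5,-1) (-3,1) (-3,1)
That's 6 distinct rows out of 24 strategies.

6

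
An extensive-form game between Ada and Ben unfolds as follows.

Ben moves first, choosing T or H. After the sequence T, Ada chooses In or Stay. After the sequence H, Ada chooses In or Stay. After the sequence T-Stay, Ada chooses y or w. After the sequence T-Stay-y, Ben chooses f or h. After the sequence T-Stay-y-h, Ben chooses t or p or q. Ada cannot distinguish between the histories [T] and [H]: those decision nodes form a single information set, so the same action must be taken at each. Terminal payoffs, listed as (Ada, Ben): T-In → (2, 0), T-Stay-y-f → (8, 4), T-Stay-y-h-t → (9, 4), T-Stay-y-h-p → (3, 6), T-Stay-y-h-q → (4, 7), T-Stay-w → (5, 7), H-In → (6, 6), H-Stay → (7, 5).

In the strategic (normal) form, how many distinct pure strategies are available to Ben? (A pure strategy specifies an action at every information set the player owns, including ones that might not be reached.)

12

Ben owns the root with actions {T, H} — two choices.
Ben owns the node after T-Stay-y with actions {f, h} — two choices.
Ben owns the node after T-Stay-y-h with actions {t, p, q} — three choices.
A pure strategy fixes one action at each information set independently, so the count is the product 2 × 2 × 3 = 12.
(For reference, Ada has 4 pure strategies, giving a 12×4 normal-form matrix.)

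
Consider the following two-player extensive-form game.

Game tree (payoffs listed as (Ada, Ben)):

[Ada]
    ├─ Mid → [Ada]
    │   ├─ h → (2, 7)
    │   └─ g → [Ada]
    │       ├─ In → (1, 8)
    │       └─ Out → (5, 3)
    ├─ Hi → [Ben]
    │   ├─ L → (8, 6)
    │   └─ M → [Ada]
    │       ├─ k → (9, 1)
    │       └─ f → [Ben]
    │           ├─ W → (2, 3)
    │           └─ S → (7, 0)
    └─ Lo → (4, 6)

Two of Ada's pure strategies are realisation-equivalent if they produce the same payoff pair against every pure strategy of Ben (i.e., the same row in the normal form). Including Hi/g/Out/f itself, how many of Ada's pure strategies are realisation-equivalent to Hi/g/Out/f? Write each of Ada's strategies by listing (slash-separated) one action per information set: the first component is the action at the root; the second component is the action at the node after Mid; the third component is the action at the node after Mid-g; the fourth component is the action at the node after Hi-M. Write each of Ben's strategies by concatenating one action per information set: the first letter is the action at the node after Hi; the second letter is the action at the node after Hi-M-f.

Row for Hi/g/Out/f (columns LW, LS, MW, MS): (8,6) (8,6) (2,3) (7,0).
Under Hi/g/Out/f, Ada's choice at the node after Mid and at the node after Mid-g can never be reached regardless of what Ben does, so varying those choices leaves every outcome unchanged.
Holding the reachable choices fixed and varying the unreachable ones freely already gives 2 × 2 = 4 equivalent strategies.
No other strategy reproduces this row, so those 4 are the full class: Hi/h/In/f, Hi/h/Out/f, Hi/g/In/f, Hi/g/Out/f.

4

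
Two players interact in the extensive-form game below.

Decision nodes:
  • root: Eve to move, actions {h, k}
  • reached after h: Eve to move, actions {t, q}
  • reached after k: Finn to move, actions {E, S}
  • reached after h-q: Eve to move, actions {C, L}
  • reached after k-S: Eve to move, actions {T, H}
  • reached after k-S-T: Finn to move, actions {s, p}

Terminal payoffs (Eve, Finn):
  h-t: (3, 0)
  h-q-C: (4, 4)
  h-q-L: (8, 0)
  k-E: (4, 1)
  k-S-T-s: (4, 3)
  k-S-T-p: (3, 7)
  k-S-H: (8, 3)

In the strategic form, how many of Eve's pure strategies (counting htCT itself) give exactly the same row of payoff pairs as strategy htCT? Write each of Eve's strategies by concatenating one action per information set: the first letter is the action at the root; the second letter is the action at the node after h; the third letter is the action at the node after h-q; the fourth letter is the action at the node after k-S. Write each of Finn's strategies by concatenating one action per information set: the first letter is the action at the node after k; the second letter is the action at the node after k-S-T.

4

Row for htCT (columns Es, Ep, Ss, Sp): (3,0) (3,0) (3,0) (3,0).
Under htCT, Eve's choice at the node after h-q and at the node after k-S can never be reached regardless of what Finn does, so varying those choices leaves every outcome unchanged.
Holding the reachable choices fixed and varying the unreachable ones freely already gives 2 × 2 = 4 equivalent strategies.
No other strategy reproduces this row, so those 4 are the full class: htCT, htCH, htLT, htLH.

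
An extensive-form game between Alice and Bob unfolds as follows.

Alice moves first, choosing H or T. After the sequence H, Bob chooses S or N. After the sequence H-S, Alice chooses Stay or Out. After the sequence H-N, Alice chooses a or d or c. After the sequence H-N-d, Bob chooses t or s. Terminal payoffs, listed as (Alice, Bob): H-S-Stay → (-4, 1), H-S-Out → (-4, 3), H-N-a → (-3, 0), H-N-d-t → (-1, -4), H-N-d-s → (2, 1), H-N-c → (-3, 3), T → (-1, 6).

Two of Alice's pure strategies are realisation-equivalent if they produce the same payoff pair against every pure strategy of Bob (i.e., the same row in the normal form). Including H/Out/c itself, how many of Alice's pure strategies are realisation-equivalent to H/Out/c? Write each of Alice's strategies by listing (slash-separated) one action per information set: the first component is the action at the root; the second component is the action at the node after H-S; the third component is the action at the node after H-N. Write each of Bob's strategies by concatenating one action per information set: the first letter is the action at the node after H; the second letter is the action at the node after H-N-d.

1

Row for H/Out/c (columns St, Ss, Nt, Ns): (-4,3) (-4,3) (-3,3) (-3,3).
Every one of Alice's information sets is on the play path for some reply by Bob when Alice follows H/Out/c.
Changing the action at any of them therefore changes at least one column, so only H/Out/c itself gives this row.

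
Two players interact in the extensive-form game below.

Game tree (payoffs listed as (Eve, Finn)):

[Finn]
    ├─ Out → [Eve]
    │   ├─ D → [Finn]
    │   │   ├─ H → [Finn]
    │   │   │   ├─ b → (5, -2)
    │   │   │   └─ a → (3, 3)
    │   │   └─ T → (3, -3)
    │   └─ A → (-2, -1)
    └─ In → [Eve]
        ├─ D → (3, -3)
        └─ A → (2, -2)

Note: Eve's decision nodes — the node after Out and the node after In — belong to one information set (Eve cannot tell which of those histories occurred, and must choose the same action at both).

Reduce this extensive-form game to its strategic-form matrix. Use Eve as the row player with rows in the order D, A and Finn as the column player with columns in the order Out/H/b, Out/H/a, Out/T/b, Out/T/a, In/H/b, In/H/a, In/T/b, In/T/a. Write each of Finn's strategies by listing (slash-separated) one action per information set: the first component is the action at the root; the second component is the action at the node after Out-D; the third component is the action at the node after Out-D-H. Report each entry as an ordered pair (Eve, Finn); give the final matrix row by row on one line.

D: (5,-2) (3,3) (3,-3) (3,-3) (3,-3) (3,-3) (3,-3) (3,-3) | A: (-2,-1) (-2,-1) (-2,-1) (-2,-1) (2,-2) (2,-2) (2,-2) (2,-2)

      Out/H/b  Out/H/a  Out/T/b  Out/T/a   In/H/b   In/H/a   In/T/b   In/T/a
   D   (5,-2)    (3,3)   (3,-3)   (3,-3)   (3,-3)   (3,-3)   (3,-3)   (3,-3)
   A  (-2,-1)  (-2,-1)  (-2,-1)  (-2,-1)   (2,-2)   (2,-2)   (2,-2)   (2,-2)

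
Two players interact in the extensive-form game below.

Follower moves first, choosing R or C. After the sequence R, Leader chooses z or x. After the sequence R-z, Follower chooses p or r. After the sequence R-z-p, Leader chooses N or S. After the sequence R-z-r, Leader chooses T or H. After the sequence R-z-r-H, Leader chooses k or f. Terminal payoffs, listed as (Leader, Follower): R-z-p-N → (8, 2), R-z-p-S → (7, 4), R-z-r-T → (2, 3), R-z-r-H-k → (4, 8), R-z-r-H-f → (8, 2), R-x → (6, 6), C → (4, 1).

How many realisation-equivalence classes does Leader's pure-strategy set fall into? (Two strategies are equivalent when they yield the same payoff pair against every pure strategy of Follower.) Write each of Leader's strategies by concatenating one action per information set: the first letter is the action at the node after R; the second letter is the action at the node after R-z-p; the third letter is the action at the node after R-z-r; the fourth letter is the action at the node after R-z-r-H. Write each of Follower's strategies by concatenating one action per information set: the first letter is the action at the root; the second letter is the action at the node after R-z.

7

Leader has 16 pure strategies: zNTk, zNTf, zNHk, zNHf, zSTk, zSTf, zSHk, zSHf, xNTk, xNTf, xNHk, xNHf, xSTk, xSTf, xSHk, xSHf. Columns: Rp, Rr, Cp, Cr.
{zNTk, zNTf} → row (8,2) (2,3) (4,1) (4,1)
{zNHk} → row (8,2) (4,8) (4,1) (4,1)
{zNHf} → row (8,2) (8,2) (4,1) (4,1)
{zSTk, zSTf} → row (7,4) (2,3) (4,1) (4,1)
{zSHk} → row (7,4) (4,8) (4,1) (4,1)
{zSHf} → row (7,4) (8,2) (4,1) (4,1)
{xNTk, xNTf, xNHk, xNHf, xSTk, xSTf, xSHk, xSHf} → row (6,6) (6,6) (4,1) (4,1)
That's 7 distinct rows out of 16 strategies.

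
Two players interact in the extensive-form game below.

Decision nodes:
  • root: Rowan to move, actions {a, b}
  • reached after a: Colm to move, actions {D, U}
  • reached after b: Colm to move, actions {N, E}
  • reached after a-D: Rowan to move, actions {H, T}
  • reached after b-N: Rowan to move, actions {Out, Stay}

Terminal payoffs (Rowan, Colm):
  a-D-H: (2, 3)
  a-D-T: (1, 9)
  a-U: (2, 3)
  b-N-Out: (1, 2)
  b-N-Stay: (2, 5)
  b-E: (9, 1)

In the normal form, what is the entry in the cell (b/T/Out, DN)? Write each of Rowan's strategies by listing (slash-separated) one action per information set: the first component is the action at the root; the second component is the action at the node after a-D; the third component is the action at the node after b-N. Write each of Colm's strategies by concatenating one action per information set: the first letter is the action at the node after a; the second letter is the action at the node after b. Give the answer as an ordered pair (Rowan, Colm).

Trace the play path from the root:
  Rowan plays b
  Colm plays N at [b]
  Rowan plays Out at [b-N]
→ terminal payoff (1, 2).
(Rowan's choice at the node after a-D is never reached on this path, so it doesn't affect the outcome.)

(1, 2)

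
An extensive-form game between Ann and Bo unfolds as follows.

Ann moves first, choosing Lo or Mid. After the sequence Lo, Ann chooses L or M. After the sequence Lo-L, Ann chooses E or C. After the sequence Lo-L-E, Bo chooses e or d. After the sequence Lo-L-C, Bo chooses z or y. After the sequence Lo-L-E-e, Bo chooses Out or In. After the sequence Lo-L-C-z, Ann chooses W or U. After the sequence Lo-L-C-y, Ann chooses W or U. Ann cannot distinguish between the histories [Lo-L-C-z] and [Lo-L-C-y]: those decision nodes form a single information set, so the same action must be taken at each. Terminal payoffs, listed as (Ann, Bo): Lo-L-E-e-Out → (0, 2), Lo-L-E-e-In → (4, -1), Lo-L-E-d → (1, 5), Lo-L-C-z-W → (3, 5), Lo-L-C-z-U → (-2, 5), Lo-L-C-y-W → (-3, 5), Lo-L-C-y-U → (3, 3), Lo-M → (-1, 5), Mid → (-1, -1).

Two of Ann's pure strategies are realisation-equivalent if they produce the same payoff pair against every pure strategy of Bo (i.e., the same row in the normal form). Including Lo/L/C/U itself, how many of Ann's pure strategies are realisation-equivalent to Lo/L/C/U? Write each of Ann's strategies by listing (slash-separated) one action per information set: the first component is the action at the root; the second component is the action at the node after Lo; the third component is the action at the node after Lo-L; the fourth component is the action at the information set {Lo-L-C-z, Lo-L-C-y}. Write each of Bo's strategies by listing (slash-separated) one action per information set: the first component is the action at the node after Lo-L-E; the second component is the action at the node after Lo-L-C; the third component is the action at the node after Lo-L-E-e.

Row for Lo/L/C/U (columns e/z/Out, e/z/In, e/y/Out, e/y/In, d/z/Out, d/z/In, d/y/Out, d/y/In): (-2,5) (-2,5) (3,3) (3,3) (-2,5) (-2,5) (3,3) (3,3).
Every one of Ann's information sets is on the play path for some reply by Bo when Ann follows Lo/L/C/U.
Changing the action at any of them therefore changes at least one column, so only Lo/L/C/U itself gives this row.

1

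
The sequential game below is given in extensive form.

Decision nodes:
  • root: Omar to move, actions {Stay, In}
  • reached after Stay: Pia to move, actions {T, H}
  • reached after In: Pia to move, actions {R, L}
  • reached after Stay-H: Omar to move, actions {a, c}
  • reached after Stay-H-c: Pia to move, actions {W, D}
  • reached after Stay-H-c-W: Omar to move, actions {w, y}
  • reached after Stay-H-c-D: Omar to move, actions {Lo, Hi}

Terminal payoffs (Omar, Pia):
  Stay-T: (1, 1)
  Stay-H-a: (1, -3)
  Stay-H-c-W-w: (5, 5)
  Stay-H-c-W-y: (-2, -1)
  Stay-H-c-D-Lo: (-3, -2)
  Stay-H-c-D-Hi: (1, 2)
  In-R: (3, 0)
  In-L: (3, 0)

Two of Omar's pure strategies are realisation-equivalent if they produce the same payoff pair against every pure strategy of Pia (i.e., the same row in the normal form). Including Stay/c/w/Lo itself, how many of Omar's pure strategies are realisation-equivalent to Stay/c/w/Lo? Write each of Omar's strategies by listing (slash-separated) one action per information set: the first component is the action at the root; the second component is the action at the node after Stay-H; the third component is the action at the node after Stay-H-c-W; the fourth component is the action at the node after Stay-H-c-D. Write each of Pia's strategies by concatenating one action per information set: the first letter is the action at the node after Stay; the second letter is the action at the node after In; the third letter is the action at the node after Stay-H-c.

Row for Stay/c/w/Lo (columns TRW, TRD, TLW, TLD, HRW, HRD, HLW, HLD): (1,1) (1,1) (1,1) (1,1) (5,5) (-3,-2) (5,5) (-3,-2).
Every one of Omar's information sets is on the play path for some reply by Pia when Omar follows Stay/c/w/Lo.
Changing the action at any of them therefore changes at least one column, so only Stay/c/w/Lo itself gives this row.

1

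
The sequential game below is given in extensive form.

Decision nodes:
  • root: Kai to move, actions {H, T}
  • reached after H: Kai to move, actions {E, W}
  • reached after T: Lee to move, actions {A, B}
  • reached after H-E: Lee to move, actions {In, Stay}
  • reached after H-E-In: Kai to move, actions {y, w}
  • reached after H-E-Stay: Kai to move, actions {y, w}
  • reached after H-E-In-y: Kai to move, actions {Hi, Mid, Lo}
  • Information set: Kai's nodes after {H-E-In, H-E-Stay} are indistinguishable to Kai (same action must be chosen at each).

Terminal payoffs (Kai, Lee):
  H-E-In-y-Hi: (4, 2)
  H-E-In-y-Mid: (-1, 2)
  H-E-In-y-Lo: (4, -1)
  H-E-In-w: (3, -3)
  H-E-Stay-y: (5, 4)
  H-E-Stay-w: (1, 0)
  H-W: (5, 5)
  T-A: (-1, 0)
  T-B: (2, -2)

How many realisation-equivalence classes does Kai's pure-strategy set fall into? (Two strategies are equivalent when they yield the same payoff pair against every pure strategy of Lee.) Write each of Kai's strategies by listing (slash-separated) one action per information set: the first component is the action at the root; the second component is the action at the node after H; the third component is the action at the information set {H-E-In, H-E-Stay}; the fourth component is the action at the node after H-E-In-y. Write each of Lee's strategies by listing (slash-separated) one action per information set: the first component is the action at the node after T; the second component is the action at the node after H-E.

Kai has 24 pure strategies: H/E/y/Hi, H/E/y/Mid, H/E/y/Lo, H/E/w/Hi, H/E/w/Mid, H/E/w/Lo, H/W/y/Hi, H/W/y/Mid, H/W/y/Lo, H/W/w/Hi, H/W/w/Mid, H/W/w/Lo, T/E/y/Hi, T/E/y/Mid, T/E/y/Lo, T/E/w/Hi, T/E/w/Mid, T/E/w/Lo, T/W/y/Hi, T/W/y/Mid, T/W/y/Lo, T/W/w/Hi, T/W/w/Mid, T/W/w/Lo. Columns: A/In, A/Stay, B/In, B/Stay.
{H/E/y/Hi} → row (4,2) (5,4) (4,2) (5,4)
{H/E/y/Mid} → row (-1,2) (5,4) (-1,2) (5,4)
{H/E/y/Lo} → row (4,-1) (5,4) (4,-1) (5,4)
{H/E/w/Hi, H/E/w/Mid, H/E/w/Lo} → row (3,-3) (1,0) (3,-3) (1,0)
{H/W/y/Hi, H/W/y/Mid, H/W/y/Lo, H/W/w/Hi, H/W/w/Mid, H/W/w/Lo} → row (5,5) (5,5) (5,5) (5,5)
{T/E/y/Hi, T/E/y/Mid, T/E/y/Lo, T/E/w/Hi, T/E/w/Mid, T/E/w/Lo, T/W/y/Hi, T/W/y/Mid, T/W/y/Lo, T/W/w/Hi, T/W/w/Mid, T/W/w/Lo} → row (-1,0) (-1,0) (2,-2) (2,-2)
That's 6 distinct rows out of 24 strategies.

6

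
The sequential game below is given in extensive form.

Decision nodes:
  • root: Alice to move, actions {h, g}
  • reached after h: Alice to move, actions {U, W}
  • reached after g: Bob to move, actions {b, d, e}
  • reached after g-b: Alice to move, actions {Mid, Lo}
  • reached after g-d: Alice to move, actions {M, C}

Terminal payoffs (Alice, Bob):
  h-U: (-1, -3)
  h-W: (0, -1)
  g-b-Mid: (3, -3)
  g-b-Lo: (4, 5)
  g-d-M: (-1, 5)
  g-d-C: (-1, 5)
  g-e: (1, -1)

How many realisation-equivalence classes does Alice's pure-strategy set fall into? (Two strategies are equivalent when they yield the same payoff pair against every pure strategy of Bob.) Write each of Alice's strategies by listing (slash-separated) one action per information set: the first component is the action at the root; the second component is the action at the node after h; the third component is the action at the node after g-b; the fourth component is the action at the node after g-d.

4

Alice has 16 pure strategies: h/U/Mid/M, h/U/Mid/C, h/U/Lo/M, h/U/Lo/C, h/W/Mid/M, h/W/Mid/C, h/W/Lo/M, h/W/Lo/C, g/U/Mid/M, g/U/Mid/C, g/U/Lo/M, g/U/Lo/C, g/W/Mid/M, g/W/Mid/C, g/W/Lo/M, g/W/Lo/C. Columns: b, d, e.
{h/U/Mid/M, h/U/Mid/C, h/U/Lo/M, h/U/Lo/C} → row (-1,-3) (-1,-3) (-1,-3)
{h/W/Mid/M, h/W/Mid/C, h/W/Lo/M, h/W/Lo/C} → row (0,-1) (0,-1) (0,-1)
{g/U/Mid/M, g/U/Mid/C, g/W/Mid/M, g/W/Mid/C} → row (3,-3) (-1,5) (1,-1)
{g/U/Lo/M, g/U/Lo/C, g/W/Lo/M, g/W/Lo/C} → row (4,5) (-1,5) (1,-1)
That's 4 distinct rows out of 16 strategies.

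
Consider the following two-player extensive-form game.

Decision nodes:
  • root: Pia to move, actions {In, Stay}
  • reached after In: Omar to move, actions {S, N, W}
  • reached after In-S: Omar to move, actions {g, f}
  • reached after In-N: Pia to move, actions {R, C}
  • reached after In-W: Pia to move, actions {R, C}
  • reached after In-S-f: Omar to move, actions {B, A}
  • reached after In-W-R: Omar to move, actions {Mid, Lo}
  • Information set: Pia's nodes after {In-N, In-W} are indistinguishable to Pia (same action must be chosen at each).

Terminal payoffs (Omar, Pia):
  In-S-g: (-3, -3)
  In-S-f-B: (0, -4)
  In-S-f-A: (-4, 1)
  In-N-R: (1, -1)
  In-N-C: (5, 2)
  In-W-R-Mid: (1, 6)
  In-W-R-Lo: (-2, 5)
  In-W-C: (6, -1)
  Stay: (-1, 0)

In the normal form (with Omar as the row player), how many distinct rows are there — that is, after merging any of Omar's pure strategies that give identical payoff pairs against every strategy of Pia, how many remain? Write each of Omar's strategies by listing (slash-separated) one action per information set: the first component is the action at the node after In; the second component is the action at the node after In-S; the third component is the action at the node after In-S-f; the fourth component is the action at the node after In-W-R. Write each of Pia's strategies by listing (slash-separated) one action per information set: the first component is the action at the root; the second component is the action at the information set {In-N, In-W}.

Omar has 24 pure strategies: S/g/B/Mid, S/g/B/Lo, S/g/A/Mid, S/g/A/Lo, S/f/B/Mid, S/f/B/Lo, S/f/A/Mid, S/f/A/Lo, N/g/B/Mid, N/g/B/Lo, N/g/A/Mid, N/g/A/Lo, N/f/B/Mid, N/f/B/Lo, N/f/A/Mid, N/f/A/Lo, W/g/B/Mid, W/g/B/Lo, W/g/A/Mid, W/g/A/Lo, W/f/B/Mid, W/f/B/Lo, W/f/A/Mid, W/f/A/Lo. Columns: In/R, In/C, Stay/R, Stay/C.
{S/g/B/Mid, S/g/B/Lo, S/g/A/Mid, S/g/A/Lo} → row (-3,-3) (-3,-3) (-1,0) (-1,0)
{S/f/B/Mid, S/f/B/Lo} → row (0,-4) (0,-4) (-1,0) (-1,0)
{S/f/A/Mid, S/f/A/Lo} → row (-4,1) (-4,1) (-1,0) (-1,0)
{N/g/B/Mid, N/g/B/Lo, N/g/A/Mid, N/g/A/Lo, N/f/B/Mid, N/f/B/Lo, N/f/A/Mid, N/f/A/Lo} → row (1,-1) (5,2) (-1,0) (-1,0)
{W/g/B/Mid, W/g/A/Mid, W/f/B/Mid, W/f/A/Mid} → row (1,6) (6,-1) (-1,0) (-1,0)
{W/g/B/Lo, W/g/A/Lo, W/f/B/Lo, W/f/A/Lo} → row (-2,5) (6,-1) (-1,0) (-1,0)
That's 6 distinct rows out of 24 strategies.

6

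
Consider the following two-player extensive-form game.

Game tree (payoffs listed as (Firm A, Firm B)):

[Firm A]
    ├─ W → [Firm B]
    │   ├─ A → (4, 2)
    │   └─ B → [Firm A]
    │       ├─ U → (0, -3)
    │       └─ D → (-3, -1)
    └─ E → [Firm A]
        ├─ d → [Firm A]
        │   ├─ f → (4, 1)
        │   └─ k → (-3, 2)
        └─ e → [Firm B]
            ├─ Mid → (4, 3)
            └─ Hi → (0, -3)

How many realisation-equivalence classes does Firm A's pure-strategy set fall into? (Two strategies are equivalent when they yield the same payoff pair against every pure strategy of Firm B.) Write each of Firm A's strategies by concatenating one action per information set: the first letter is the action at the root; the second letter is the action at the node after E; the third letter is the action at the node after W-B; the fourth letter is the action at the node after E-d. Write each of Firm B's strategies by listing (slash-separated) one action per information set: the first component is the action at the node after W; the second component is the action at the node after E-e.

Firm A has 16 pure strategies: WdUf, WdUk, WdDf, WdDk, WeUf, WeUk, WeDf, WeDk, EdUf, EdUk, EdDf, EdDk, EeUf, EeUk, EeDf, EeDk. Columns: A/Mid, A/Hi, B/Mid, B/Hi.
{WdUf, WdUk, WeUf, WeUk} → row (4,2) (4,2) (0,-3) (0,-3)
{WdDf, WdDk, WeDf, WeDk} → row (4,2) (4,2) (-3,-1) (-3,-1)
{EdUf, EdDf} → row (4,1) (4,1) (4,1) (4,1)
{EdUk, EdDk} → row (-3,2) (-3,2) (-3,2) (-3,2)
{EeUf, EeUk, EeDf, EeDk} → row (4,3) (0,-3) (4,3) (0,-3)
That's 5 distinct rows out of 16 strategies.

5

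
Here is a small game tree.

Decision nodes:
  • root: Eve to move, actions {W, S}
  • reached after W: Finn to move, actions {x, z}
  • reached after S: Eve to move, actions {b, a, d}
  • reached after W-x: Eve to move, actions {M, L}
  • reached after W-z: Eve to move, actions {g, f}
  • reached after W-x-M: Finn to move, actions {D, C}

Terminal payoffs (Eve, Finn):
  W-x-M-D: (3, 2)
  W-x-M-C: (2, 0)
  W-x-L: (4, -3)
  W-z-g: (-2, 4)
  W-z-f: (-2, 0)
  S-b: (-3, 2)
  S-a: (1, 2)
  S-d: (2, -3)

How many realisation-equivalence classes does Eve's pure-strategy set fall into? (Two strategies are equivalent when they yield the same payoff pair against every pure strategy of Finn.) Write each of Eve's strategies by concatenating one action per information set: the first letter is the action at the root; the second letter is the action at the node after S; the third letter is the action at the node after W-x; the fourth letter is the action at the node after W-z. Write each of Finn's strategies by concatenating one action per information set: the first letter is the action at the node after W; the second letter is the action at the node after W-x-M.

7

Eve has 24 pure strategies: WbMg, WbMf, WbLg, WbLf, WaMg, WaMf, WaLg, WaLf, WdMg, WdMf, WdLg, WdLf, SbMg, SbMf, SbLg, SbLf, SaMg, SaMf, SaLg, SaLf, SdMg, SdMf, SdLg, SdLf. Columns: xD, xC, zD, zC.
{WbMg, WaMg, WdMg} → row (3,2) (2,0) (-2,4) (-2,4)
{WbMf, WaMf, WdMf} → row (3,2) (2,0) (-2,0) (-2,0)
{WbLg, WaLg, WdLg} → row (4,-3) (4,-3) (-2,4) (-2,4)
{WbLf, WaLf, WdLf} → row (4,-3) (4,-3) (-2,0) (-2,0)
{SbMg, SbMf, SbLg, SbLf} → row (-3,2) (-3,2) (-3,2) (-3,2)
{SaMg, SaMf, SaLg, SaLf} → row (1,2) (1,2) (1,2) (1,2)
{SdMg, SdMf, SdLg, SdLf} → row (2,-3) (2,-3) (2,-3) (2,-3)
That's 7 distinct rows out of 24 strategies.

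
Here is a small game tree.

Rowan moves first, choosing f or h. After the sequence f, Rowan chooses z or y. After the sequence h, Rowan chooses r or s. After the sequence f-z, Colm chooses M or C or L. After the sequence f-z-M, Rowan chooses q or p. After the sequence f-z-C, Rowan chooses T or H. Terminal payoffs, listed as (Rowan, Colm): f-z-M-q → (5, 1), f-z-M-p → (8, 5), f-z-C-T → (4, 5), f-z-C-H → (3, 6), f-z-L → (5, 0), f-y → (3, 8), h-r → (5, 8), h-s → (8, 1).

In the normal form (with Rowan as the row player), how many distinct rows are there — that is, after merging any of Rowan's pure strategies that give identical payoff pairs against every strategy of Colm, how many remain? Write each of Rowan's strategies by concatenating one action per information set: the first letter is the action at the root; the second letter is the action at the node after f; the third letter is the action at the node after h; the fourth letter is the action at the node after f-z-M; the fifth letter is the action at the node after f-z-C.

7

Rowan has 32 pure strategies: fzrqT, fzrqH, fzrpT, fzrpH, fzsqT, fzsqH, fzspT, fzspH, fyrqT, fyrqH, fyrpT, fyrpH, fysqT, fysqH, fyspT, fyspH, hzrqT, hzrqH, hzrpT, hzrpH, hzsqT, hzsqH, hzspT, hzspH, hyrqT, hyrqH, hyrpT, hyrpH, hysqT, hysqH, hyspT, hyspH. Columns: M, C, L.
{fzrqT, fzsqT} → row (5,1) (4,5) (5,0)
{fzrqH, fzsqH} → row (5,1) (3,6) (5,0)
{fzrpT, fzspT} → row (8,5) (4,5) (5,0)
{fzrpH, fzspH} → row (8,5) (3,6) (5,0)
{fyrqT, fyrqH, fyrpT, fyrpH, fysqT, fysqH, fyspT, fyspH} → row (3,8) (3,8) (3,8)
{hzrqT, hzrqH, hzrpT, hzrpH, hyrqT, hyrqH, hyrpT, hyrpH} → row (5,8) (5,8) (5,8)
{hzsqT, hzsqH, hzspT, hzspH, hysqT, hysqH, hyspT, hyspH} → row (8,1) (8,1) (8,1)
That's 7 distinct rows out of 32 strategies.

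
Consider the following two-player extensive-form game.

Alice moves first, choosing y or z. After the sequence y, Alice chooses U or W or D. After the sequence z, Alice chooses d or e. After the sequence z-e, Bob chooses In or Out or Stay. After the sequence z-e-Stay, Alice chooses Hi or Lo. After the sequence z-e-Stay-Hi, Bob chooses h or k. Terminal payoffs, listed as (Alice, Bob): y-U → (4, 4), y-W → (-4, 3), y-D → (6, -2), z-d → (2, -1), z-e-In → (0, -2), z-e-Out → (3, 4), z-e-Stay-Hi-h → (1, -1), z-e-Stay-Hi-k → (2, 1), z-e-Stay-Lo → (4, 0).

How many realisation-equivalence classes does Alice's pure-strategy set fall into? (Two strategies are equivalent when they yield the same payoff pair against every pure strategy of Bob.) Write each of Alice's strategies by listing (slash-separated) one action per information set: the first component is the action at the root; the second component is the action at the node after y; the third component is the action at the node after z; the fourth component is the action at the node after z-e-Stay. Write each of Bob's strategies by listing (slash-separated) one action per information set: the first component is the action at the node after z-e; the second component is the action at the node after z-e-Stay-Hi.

Alice has 24 pure strategies: y/U/d/Hi, y/U/d/Lo, y/U/e/Hi, y/U/e/Lo, y/W/d/Hi, y/W/d/Lo, y/W/e/Hi, y/W/e/Lo, y/D/d/Hi, y/D/d/Lo, y/D/e/Hi, y/D/e/Lo, z/U/d/Hi, z/U/d/Lo, z/U/e/Hi, z/U/e/Lo, z/W/d/Hi, z/W/d/Lo, z/W/e/Hi, z/W/e/Lo, z/D/d/Hi, z/D/d/Lo, z/D/e/Hi, z/D/e/Lo. Columns: In/h, In/k, Out/h, Out/k, Stay/h, Stay/k.
{y/U/d/Hi, y/U/d/Lo, y/U/e/Hi, y/U/e/Lo} → row (4,4) (4,4) (4,4) (4,4) (4,4) (4,4)
{y/W/d/Hi, y/W/d/Lo, y/W/e/Hi, y/W/e/Lo} → row (-4,3) (-4,3) (-4,3) (-4,3) (-4,3) (-4,3)
{y/D/d/Hi, y/D/d/Lo, y/D/e/Hi, y/D/e/Lo} → row (6,-2) (6,-2) (6,-2) (6,-2) (6,-2) (6,-2)
{z/U/d/Hi, z/U/d/Lo, z/W/d/Hi, z/W/d/Lo, z/D/d/Hi, z/D/d/Lo} → row (2,-1) (2,-1) (2,-1) (2,-1) (2,-1) (2,-1)
{z/U/e/Hi, z/W/e/Hi, z/D/e/Hi} → row (0,-2) (0,-2) (3,4) (3,4) (1,-1) (2,1)
{z/U/e/Lo, z/W/e/Lo, z/D/e/Lo} → row (0,-2) (0,-2) (3,4) (3,4) (4,0) (4,0)
That's 6 distinct rows out of 24 strategies.

6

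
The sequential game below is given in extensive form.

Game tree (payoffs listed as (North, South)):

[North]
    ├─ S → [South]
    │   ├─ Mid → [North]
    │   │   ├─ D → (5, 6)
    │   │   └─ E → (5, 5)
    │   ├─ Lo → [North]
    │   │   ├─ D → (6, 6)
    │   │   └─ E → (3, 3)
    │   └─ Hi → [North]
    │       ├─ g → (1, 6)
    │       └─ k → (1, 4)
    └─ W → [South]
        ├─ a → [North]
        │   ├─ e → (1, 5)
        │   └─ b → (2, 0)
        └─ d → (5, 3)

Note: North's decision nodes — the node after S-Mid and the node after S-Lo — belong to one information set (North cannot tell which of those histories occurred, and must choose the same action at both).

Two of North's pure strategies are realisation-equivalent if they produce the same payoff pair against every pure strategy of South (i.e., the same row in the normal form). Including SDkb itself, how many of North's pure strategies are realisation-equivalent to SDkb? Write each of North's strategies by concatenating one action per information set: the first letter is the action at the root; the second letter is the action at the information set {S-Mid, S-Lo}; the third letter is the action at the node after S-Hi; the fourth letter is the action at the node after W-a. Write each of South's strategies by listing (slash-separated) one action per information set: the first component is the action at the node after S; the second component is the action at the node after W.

2

Row for SDkb (columns Mid/a, Mid/d, Lo/a, Lo/d, Hi/a, Hi/d): (5,6) (5,6) (6,6) (6,6) (1,4) (1,4).
Under SDkb, North's choice at the node after W-a can never be reached regardless of what South does, so varying those choices leaves every outcome unchanged.
Holding the reachable choices fixed and varying the unreachable one freely already gives 2 equivalent strategies.
No other strategy reproduces this row, so those 2 are the full class: SDke, SDkb.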